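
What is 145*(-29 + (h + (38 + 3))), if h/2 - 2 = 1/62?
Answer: 72065/31 ≈ 2324.7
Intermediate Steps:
h = 125/31 (h = 4 + 2/62 = 4 + 2*(1/62) = 4 + 1/31 = 125/31 ≈ 4.0323)
145*(-29 + (h + (38 + 3))) = 145*(-29 + (125/31 + (38 + 3))) = 145*(-29 + (125/31 + 41)) = 145*(-29 + 1396/31) = 145*(497/31) = 72065/31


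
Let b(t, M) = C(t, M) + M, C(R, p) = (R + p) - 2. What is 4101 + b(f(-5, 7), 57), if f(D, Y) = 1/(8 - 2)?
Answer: 25279/6 ≈ 4213.2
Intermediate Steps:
C(R, p) = -2 + R + p
f(D, Y) = ⅙ (f(D, Y) = 1/6 = ⅙)
b(t, M) = -2 + t + 2*M (b(t, M) = (-2 + t + M) + M = (-2 + M + t) + M = -2 + t + 2*M)
4101 + b(f(-5, 7), 57) = 4101 + (-2 + ⅙ + 2*57) = 4101 + (-2 + ⅙ + 114) = 4101 + 673/6 = 25279/6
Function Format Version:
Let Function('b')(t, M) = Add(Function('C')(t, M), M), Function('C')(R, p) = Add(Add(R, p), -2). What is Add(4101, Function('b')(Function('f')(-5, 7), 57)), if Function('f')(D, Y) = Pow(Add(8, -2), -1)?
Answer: Rational(25279, 6) ≈ 4213.2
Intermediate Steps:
Function('C')(R, p) = Add(-2, R, p)
Function('f')(D, Y) = Rational(1, 6) (Function('f')(D, Y) = Pow(6, -1) = Rational(1, 6))
Function('b')(t, M) = Add(-2, t, Mul(2, M)) (Function('b')(t, M) = Add(Add(-2, t, M), M) = Add(Add(-2, M, t), M) = Add(-2, t, Mul(2, M)))
Add(4101, Function('b')(Function('f')(-5, 7), 57)) = Add(4101, Add(-2, Rational(1, 6), Mul(2, 57))) = Add(4101, Add(-2, Rational(1, 6), 114)) = Add(4101, Rational(673, 6)) = Rational(25279, 6)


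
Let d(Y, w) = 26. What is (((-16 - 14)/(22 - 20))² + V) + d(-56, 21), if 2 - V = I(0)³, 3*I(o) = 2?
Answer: 6823/27 ≈ 252.70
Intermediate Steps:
I(o) = ⅔ (I(o) = (⅓)*2 = ⅔)
V = 46/27 (V = 2 - (⅔)³ = 2 - 1*8/27 = 2 - 8/27 = 46/27 ≈ 1.7037)
(((-16 - 14)/(22 - 20))² + V) + d(-56, 21) = (((-16 - 14)/(22 - 20))² + 46/27) + 26 = ((-30/2)² + 46/27) + 26 = ((-30*½)² + 46/27) + 26 = ((-15)² + 46/27) + 26 = (225 + 46/27) + 26 = 6121/27 + 26 = 6823/27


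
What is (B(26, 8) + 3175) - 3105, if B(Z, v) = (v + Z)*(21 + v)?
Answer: 1056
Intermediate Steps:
B(Z, v) = (21 + v)*(Z + v) (B(Z, v) = (Z + v)*(21 + v) = (21 + v)*(Z + v))
(B(26, 8) + 3175) - 3105 = ((8² + 21*26 + 21*8 + 26*8) + 3175) - 3105 = ((64 + 546 + 168 + 208) + 3175) - 3105 = (986 + 3175) - 3105 = 4161 - 3105 = 1056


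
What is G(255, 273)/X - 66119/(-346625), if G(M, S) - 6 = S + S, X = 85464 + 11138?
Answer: 3289282319/16742334125 ≈ 0.19647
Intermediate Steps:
X = 96602
G(M, S) = 6 + 2*S (G(M, S) = 6 + (S + S) = 6 + 2*S)
G(255, 273)/X - 66119/(-346625) = (6 + 2*273)/96602 - 66119/(-346625) = (6 + 546)*(1/96602) - 66119*(-1/346625) = 552*(1/96602) + 66119/346625 = 276/48301 + 66119/346625 = 3289282319/16742334125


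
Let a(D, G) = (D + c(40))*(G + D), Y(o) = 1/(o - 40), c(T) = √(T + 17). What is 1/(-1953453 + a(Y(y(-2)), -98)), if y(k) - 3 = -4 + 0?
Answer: -5519984546794/10783015627824450739 + 276993499*√57/10783015627824450739 ≈ -5.1172e-7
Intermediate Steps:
c(T) = √(17 + T)
y(k) = -1 (y(k) = 3 + (-4 + 0) = 3 - 4 = -1)
Y(o) = 1/(-40 + o)
a(D, G) = (D + G)*(D + √57) (a(D, G) = (D + √(17 + 40))*(G + D) = (D + √57)*(D + G) = (D + G)*(D + √57))
1/(-1953453 + a(Y(y(-2)), -98)) = 1/(-1953453 + ((1/(-40 - 1))² - 98/(-40 - 1) + √57/(-40 - 1) - 98*√57)) = 1/(-1953453 + ((1/(-41))² - 98/(-41) + √57/(-41) - 98*√57)) = 1/(-1953453 + ((-1/41)² - 1/41*(-98) - √57/41 - 98*√57)) = 1/(-1953453 + (1/1681 + 98/41 - √57/41 - 98*√57)) = 1/(-1953453 + (4019/1681 - 4019*√57/41)) = 1/(-3283750474/1681 - 4019*√57/41)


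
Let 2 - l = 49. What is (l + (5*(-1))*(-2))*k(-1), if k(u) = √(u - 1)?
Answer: -37*I*√2 ≈ -52.326*I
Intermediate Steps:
l = -47 (l = 2 - 1*49 = 2 - 49 = -47)
k(u) = √(-1 + u)
(l + (5*(-1))*(-2))*k(-1) = (-47 + (5*(-1))*(-2))*√(-1 - 1) = (-47 - 5*(-2))*√(-2) = (-47 + 10)*(I*√2) = -37*I*√2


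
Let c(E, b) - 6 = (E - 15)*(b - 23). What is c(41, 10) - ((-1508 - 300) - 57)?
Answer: 1533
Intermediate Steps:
c(E, b) = 6 + (-23 + b)*(-15 + E) (c(E, b) = 6 + (E - 15)*(b - 23) = 6 + (-15 + E)*(-23 + b) = 6 + (-23 + b)*(-15 + E))
c(41, 10) - ((-1508 - 300) - 57) = (351 - 23*41 - 15*10 + 41*10) - ((-1508 - 300) - 57) = (351 - 943 - 150 + 410) - (-1808 - 57) = -332 - 1*(-1865) = -332 + 1865 = 1533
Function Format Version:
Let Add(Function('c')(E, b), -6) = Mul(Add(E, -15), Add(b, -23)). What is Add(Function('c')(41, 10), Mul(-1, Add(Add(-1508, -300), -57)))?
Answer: 1533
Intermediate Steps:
Function('c')(E, b) = Add(6, Mul(Add(-23, b), Add(-15, E))) (Function('c')(E, b) = Add(6, Mul(Add(E, -15), Add(b, -23))) = Add(6, Mul(Add(-15, E), Add(-23, b))) = Add(6, Mul(Add(-23, b), Add(-15, E))))
Add(Function('c')(41, 10), Mul(-1, Add(Add(-1508, -300), -57))) = Add(Add(351, Mul(-23, 41), Mul(-15, 10), Mul(41, 10)), Mul(-1, Add(Add(-1508, -300), -57))) = Add(Add(351, -943, -150, 410), Mul(-1, Add(-1808, -57))) = Add(-332, Mul(-1, -1865)) = Add(-332, 1865) = 1533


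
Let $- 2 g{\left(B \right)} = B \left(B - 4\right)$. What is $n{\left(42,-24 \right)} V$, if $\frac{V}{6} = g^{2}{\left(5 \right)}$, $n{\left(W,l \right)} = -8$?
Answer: $-300$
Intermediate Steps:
$g{\left(B \right)} = - \frac{B \left(-4 + B\right)}{2}$ ($g{\left(B \right)} = - \frac{B \left(B - 4\right)}{2} = - \frac{B \left(-4 + B\right)}{2}$)
$V = \frac{75}{2}$ ($V = 6 \left(\frac{1}{2} \cdot 5 \left(4 - 5\right)\right)^{2} = 6 \left(\frac{1}{2} \cdot 5 \left(-1\right)\right)^{2} = 6 \left(- \frac{5}{2}\right)^{2} = 6 \cdot \frac{25}{4} = \frac{75}{2} \approx 37.5$)
$n{\left(42,-24 \right)} V = \left(-8\right) \frac{75}{2} = -300$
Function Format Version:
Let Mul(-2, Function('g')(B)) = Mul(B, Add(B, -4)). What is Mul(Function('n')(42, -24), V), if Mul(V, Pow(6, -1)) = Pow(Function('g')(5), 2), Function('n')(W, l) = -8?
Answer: -300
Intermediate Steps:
Function('g')(B) = Mul(Rational(-1, 2), B, Add(-4, B)) (Function('g')(B) = Mul(Rational(-1, 2), Mul(B, Add(B, -4))) = Mul(Rational(-1, 2), Mul(B, Add(-4, B))) = Mul(Rational(-1, 2), B, Add(-4, B)))
V = Rational(75, 2) (V = Mul(6, Pow(Mul(Rational(1, 2), 5, Add(4, Mul(-1, 5))), 2)) = Mul(6, Pow(Mul(Rational(1, 2), 5, Add(4, -5)), 2)) = Mul(6, Pow(Mul(Rational(1, 2), 5, -1), 2)) = Mul(6, Pow(Rational(-5, 2), 2)) = Mul(6, Rational(25, 4)) = Rational(75, 2) ≈ 37.500)
Mul(Function('n')(42, -24), V) = Mul(-8, Rational(75, 2)) = -300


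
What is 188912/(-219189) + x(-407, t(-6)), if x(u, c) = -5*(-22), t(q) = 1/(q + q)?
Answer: 23921878/219189 ≈ 109.14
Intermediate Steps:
t(q) = 1/(2*q)
x(u, c) = 110
188912/(-219189) + x(-407, t(-6)) = 188912/(-219189) + 110 = 188912*(-1/219189) + 110 = -188912/219189 + 110 = 23921878/219189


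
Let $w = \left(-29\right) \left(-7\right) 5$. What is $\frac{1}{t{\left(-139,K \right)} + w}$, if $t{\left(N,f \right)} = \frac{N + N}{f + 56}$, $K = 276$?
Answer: $\frac{166}{168351} \approx 0.00098604$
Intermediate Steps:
$t{\left(N,f \right)} = \frac{2 N}{56 + f}$
$w = 1015$ ($w = 203 \cdot 5 = 1015$)
$\frac{1}{t{\left(-139,K \right)} + w} = \frac{1}{2 \left(-139\right) \frac{1}{56 + 276} + 1015} = \frac{1}{2 \left(-139\right) \frac{1}{332} + 1015} = \frac{1}{- \frac{139}{166} + 1015} = \frac{1}{\frac{168351}{166}} = \frac{166}{168351}$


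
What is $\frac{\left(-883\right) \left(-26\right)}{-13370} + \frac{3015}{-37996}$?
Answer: $- \frac{65187337}{36286180} \approx -1.7965$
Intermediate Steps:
$\frac{\left(-883\right) \left(-26\right)}{-13370} + \frac{3015}{-37996} = 22958 \left(- \frac{1}{13370}\right) + 3015 \left(- \frac{1}{37996}\right) = - \frac{11479}{6685} - \frac{3015}{37996} = - \frac{65187337}{36286180}$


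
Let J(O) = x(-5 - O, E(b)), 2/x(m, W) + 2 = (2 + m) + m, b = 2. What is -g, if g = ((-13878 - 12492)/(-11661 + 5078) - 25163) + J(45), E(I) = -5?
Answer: 8281089533/329150 ≈ 25159.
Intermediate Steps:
x(m, W) = 1/m (x(m, W) = 2/(-2 + ((2 + m) + m)) = 2/(-2 + (2 + 2*m)) = 2/((2*m)) = 2*(1/(2*m)) = 1/m)
J(O) = 1/(-5 - O)
g = -8281089533/329150 (g = ((-13878 - 12492)/(-11661 + 5078) - 25163) - 1/(5 + 45) = (-26370/(-6583) - 25163) - 1/50 = (-26370*(-1/6583) - 25163) - 1*1/50 = (26370/6583 - 25163) - 1/50 = -165621659/6583 - 1/50 = -8281089533/329150 ≈ -25159.)
-g = -1*(-8281089533/329150) = 8281089533/329150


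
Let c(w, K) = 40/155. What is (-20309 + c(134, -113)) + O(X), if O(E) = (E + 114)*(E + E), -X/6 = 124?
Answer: 28431069/31 ≈ 9.1713e+5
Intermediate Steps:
X = -744 (X = -6*124 = -744)
c(w, K) = 8/31 (c(w, K) = 40*(1/155) = 8/31)
O(E) = 2*E*(114 + E) (O(E) = (114 + E)*(2*E) = 2*E*(114 + E))
(-20309 + c(134, -113)) + O(X) = (-20309 + 8/31) + 2*(-744)*(114 - 744) = -629571/31 + 2*(-744)*(-630) = -629571/31 + 937440 = 28431069/31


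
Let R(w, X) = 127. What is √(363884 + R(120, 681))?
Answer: √364011 ≈ 603.33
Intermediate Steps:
√(363884 + R(120, 681)) = √(363884 + 127) = √364011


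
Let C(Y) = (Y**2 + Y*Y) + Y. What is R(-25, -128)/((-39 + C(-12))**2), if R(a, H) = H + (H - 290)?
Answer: -182/18723 ≈ -0.0097207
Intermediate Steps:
R(a, H) = -290 + 2*H (R(a, H) = H + (-290 + H) = -290 + 2*H)
C(Y) = Y + 2*Y**2 (C(Y) = (Y**2 + Y**2) + Y = 2*Y**2 + Y = Y + 2*Y**2)
R(-25, -128)/((-39 + C(-12))**2) = (-290 + 2*(-128))/((-39 - 12*(1 + 2*(-12)))**2) = (-290 - 256)/((-39 - 12*(1 - 24))**2) = -546/(-39 - 12*(-23))**2 = -546/(-39 + 276)**2 = -546/(237**2) = -546/56169 = -546*1/56169 = -182/18723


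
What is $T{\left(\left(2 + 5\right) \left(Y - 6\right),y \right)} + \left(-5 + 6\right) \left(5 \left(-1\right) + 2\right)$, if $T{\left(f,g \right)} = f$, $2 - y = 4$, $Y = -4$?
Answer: $-73$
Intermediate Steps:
$y = -2$ ($y = 2 - 4 = -2$)
$T{\left(\left(2 + 5\right) \left(Y - 6\right),y \right)} + \left(-5 + 6\right) \left(5 \left(-1\right) + 2\right) = \left(2 + 5\right) \left(-4 - 6\right) + \left(-5 + 6\right) \left(5 \left(-1\right) + 2\right) = 7 \left(-10\right) + 1 \left(-5 + 2\right) = -70 + 1 \left(-3\right) = -70 - 3 = -73$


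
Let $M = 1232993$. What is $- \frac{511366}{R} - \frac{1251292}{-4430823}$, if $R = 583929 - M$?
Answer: $\frac{53067945257}{49584270684} \approx 1.0703$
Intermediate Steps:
$R = -649064$ ($R = 583929 - 1232993 = -649064$)
$- \frac{511366}{R} - \frac{1251292}{-4430823} = - \frac{511366}{-649064} - \frac{1251292}{-4430823} = \left(-511366\right) \left(- \frac{1}{649064}\right) - - \frac{43148}{152787} = \frac{255683}{324532} + \frac{43148}{152787} = \frac{53067945257}{49584270684}$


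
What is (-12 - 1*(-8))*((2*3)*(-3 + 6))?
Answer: -72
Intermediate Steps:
(-12 - 1*(-8))*((2*3)*(-3 + 6)) = (-12 + 8)*(6*3) = -4*18 = -72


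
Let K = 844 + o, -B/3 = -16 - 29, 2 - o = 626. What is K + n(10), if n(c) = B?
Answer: 355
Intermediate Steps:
o = -624 (o = 2 - 1*626 = 2 - 626 = -624)
B = 135 (B = -3*(-16 - 29) = -3*(-45) = 135)
K = 220 (K = 844 - 624 = 220)
n(c) = 135
K + n(10) = 220 + 135 = 355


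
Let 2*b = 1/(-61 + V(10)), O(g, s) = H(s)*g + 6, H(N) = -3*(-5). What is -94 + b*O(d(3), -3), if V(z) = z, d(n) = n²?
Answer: -3243/34 ≈ -95.382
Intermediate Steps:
H(N) = 15
O(g, s) = 6 + 15*g (O(g, s) = 15*g + 6 = 6 + 15*g)
b = -1/102 (b = 1/(2*(-61 + 10)) = (½)/(-51) = (½)*(-1/51) = -1/102 ≈ -0.0098039)
-94 + b*O(d(3), -3) = -94 - (6 + 15*3²)/102 = -94 - (6 + 15*9)/102 = -94 - (6 + 135)/102 = -94 - 1/102*141 = -94 - 47/34 = -3243/34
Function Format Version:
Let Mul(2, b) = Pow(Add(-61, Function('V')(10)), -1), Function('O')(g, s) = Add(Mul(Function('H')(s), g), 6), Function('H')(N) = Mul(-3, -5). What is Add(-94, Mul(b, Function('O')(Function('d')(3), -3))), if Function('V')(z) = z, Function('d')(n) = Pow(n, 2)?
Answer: Rational(-3243, 34) ≈ -95.382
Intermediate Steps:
Function('H')(N) = 15
Function('O')(g, s) = Add(6, Mul(15, g)) (Function('O')(g, s) = Add(Mul(15, g), 6) = Add(6, Mul(15, g)))
b = Rational(-1, 102) (b = Mul(Rational(1, 2), Pow(Add(-61, 10), -1)) = Mul(Rational(1, 2), Pow(-51, -1)) = Mul(Rational(1, 2), Rational(-1, 51)) = Rational(-1, 102) ≈ -0.0098039)
Add(-94, Mul(b, Function('O')(Function('d')(3), -3))) = Add(-94, Mul(Rational(-1, 102), Add(6, Mul(15, Pow(3, 2))))) = Add(-94, Mul(Rational(-1, 102), Add(6, Mul(15, 9)))) = Add(-94, Mul(Rational(-1, 102), Add(6, 135))) = Add(-94, Mul(Rational(-1, 102), 141)) = Add(-94, Rational(-47, 34)) = Rational(-3243, 34)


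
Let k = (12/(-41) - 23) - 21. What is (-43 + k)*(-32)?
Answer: 114528/41 ≈ 2793.4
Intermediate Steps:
k = -1816/41 (k = (12*(-1/41) - 23) - 21 = (-12/41 - 23) - 21 = -955/41 - 21 = -1816/41 ≈ -44.293)
(-43 + k)*(-32) = (-43 - 1816/41)*(-32) = -3579/41*(-32) = 114528/41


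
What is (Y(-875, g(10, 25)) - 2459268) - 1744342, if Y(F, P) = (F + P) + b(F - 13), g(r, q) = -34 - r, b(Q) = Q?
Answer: -4205417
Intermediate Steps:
Y(F, P) = -13 + P + 2*F (Y(F, P) = (F + P) + (F - 13) = (F + P) + (-13 + F) = -13 + P + 2*F)
(Y(-875, g(10, 25)) - 2459268) - 1744342 = ((-13 + (-34 - 1*10) + 2*(-875)) - 2459268) - 1744342 = ((-13 + (-34 - 10) - 1750) - 2459268) - 1744342 = ((-13 - 44 - 1750) - 2459268) - 1744342 = (-1807 - 2459268) - 1744342 = -2461075 - 1744342 = -4205417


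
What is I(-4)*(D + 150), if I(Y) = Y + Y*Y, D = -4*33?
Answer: 216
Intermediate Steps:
D = -132
I(Y) = Y + Y**2
I(-4)*(D + 150) = (-4*(1 - 4))*(-132 + 150) = -4*(-3)*18 = 12*18 = 216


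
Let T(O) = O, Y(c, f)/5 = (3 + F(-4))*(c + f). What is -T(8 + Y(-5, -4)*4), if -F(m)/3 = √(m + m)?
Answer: 532 - 1080*I*√2 ≈ 532.0 - 1527.4*I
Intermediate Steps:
F(m) = -3*√2*√m (F(m) = -3*√(m + m) = -3*√2*√m)
Y(c, f) = 5*(3 - 6*I*√2)*(c + f) (Y(c, f) = 5*((3 - 3*√2*√(-4))*(c + f)) = 5*((3 - 3*√2*2*I)*(c + f)) = 5*((3 - 6*I*√2)*(c + f)) = 5*(3 - 6*I*√2)*(c + f))
-T(8 + Y(-5, -4)*4) = -(8 + (15*(-5) + 15*(-4) - 30*I*(-5)*√2 - 30*I*(-4)*√2)*4) = -(8 + (-75 - 60 + 150*I*√2 + 120*I*√2)*4) = -(8 + (-135 + 270*I*√2)*4) = -(8 + (-540 + 1080*I*√2)) = -(-532 + 1080*I*√2) = 532 - 1080*I*√2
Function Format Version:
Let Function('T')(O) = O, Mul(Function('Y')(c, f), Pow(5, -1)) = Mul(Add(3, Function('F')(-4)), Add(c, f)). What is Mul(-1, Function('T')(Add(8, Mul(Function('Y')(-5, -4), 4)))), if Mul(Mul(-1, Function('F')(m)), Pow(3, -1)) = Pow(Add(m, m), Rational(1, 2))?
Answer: Add(532, Mul(-1080, I, Pow(2, Rational(1, 2)))) ≈ Add(532.00, Mul(-1527.4, I))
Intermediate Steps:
Function('F')(m) = Mul(-3, Pow(2, Rational(1, 2)), Pow(m, Rational(1, 2))) (Function('F')(m) = Mul(-3, Pow(Add(m, m), Rational(1, 2))) = Mul(-3, Pow(Mul(2, m), Rational(1, 2))) = Mul(-3, Mul(Pow(2, Rational(1, 2)), Pow(m, Rational(1, 2)))) = Mul(-3, Pow(2, Rational(1, 2)), Pow(m, Rational(1, 2))))
Function('Y')(c, f) = Mul(5, Add(3, Mul(-6, I, Pow(2, Rational(1, 2)))), Add(c, f)) (Function('Y')(c, f) = Mul(5, Mul(Add(3, Mul(-3, Pow(2, Rational(1, 2)), Pow(-4, Rational(1, 2)))), Add(c, f))) = Mul(5, Mul(Add(3, Mul(-3, Pow(2, Rational(1, 2)), Mul(2, I))), Add(c, f))) = Mul(5, Mul(Add(3, Mul(-6, I, Pow(2, Rational(1, 2)))), Add(c, f))) = Mul(5, Add(3, Mul(-6, I, Pow(2, Rational(1, 2)))), Add(c, f)))
Mul(-1, Function('T')(Add(8, Mul(Function('Y')(-5, -4), 4)))) = Mul(-1, Add(8, Mul(Add(Mul(15, -5), Mul(15, -4), Mul(-30, I, -5, Pow(2, Rational(1, 2))), Mul(-30, I, -4, Pow(2, Rational(1, 2)))), 4))) = Mul(-1, Add(8, Mul(Add(-75, -60, Mul(150, I, Pow(2, Rational(1, 2))), Mul(120, I, Pow(2, Rational(1, 2)))), 4))) = Mul(-1, Add(8, Mul(Add(-135, Mul(270, I, Pow(2, Rational(1, 2)))), 4))) = Mul(-1, Add(8, Add(-540, Mul(1080, I, Pow(2, Rational(1, 2)))))) = Mul(-1, Add(-532, Mul(1080, I, Pow(2, Rational(1, 2))))) = Add(532, Mul(-1080, I, Pow(2, Rational(1, 2))))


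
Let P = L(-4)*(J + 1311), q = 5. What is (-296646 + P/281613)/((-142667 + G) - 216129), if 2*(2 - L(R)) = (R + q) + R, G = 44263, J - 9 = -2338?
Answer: 83539373561/88576581729 ≈ 0.94313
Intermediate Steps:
J = -2329 (J = 9 - 2338 = -2329)
L(R) = -1/2 - R (L(R) = 2 - ((R + 5) + R)/2 = 2 - ((5 + R) + R)/2 = 2 - (5 + 2*R)/2 = 2 + (-5/2 - R) = -1/2 - R)
P = -3563 (P = (-1/2 - 1*(-4))*(-2329 + 1311) = (-1/2 + 4)*(-1018) = (7/2)*(-1018) = -3563)
(-296646 + P/281613)/((-142667 + G) - 216129) = (-296646 - 3563/281613)/((-142667 + 44263) - 216129) = (-296646 - 3563*1/281613)/(-98404 - 216129) = (-296646 - 3563/281613)/(-314533) = -83539373561/281613*(-1/314533) = 83539373561/88576581729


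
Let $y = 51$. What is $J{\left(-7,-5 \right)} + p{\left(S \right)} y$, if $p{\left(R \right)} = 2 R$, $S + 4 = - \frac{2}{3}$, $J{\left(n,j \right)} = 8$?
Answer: $-468$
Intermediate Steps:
$S = - \frac{14}{3}$ ($S = -4 - \frac{2}{3} = - \frac{14}{3} \approx -4.6667$)
$J{\left(-7,-5 \right)} + p{\left(S \right)} y = 8 + 2 \left(- \frac{14}{3}\right) 51 = 8 - 476 = -468$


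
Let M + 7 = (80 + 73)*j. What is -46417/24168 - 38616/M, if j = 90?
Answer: -82742561/17506536 ≈ -4.7264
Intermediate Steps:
M = 13763 (M = -7 + (80 + 73)*90 = -7 + 153*90 = -7 + 13770 = 13763)
-46417/24168 - 38616/M = -46417/24168 - 38616/13763 = -46417*1/24168 - 38616*1/13763 = -2443/1272 - 38616/13763 = -82742561/17506536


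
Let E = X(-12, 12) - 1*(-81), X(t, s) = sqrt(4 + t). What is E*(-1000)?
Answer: -81000 - 2000*I*sqrt(2) ≈ -81000.0 - 2828.4*I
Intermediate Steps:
E = 81 + 2*I*sqrt(2) (E = sqrt(4 - 12) - 1*(-81) = sqrt(-8) + 81 = 2*I*sqrt(2) + 81 = 81 + 2*I*sqrt(2) ≈ 81.0 + 2.8284*I)
E*(-1000) = (81 + 2*I*sqrt(2))*(-1000) = -81000 - 2000*I*sqrt(2)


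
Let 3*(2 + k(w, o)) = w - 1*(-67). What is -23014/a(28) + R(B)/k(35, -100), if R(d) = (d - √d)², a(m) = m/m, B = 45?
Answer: -367189/16 - 135*√5/16 ≈ -22968.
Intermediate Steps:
a(m) = 1
k(w, o) = 61/3 + w/3 (k(w, o) = -2 + (w - 1*(-67))/3 = -2 + (w + 67)/3 = -2 + (67 + w)/3 = -2 + (67/3 + w/3) = 61/3 + w/3)
-23014/a(28) + R(B)/k(35, -100) = -23014/1 + (√45 - 1*45)²/(61/3 + (⅓)*35) = -23014*1 + (3*√5 - 45)²/(61/3 + 35/3) = -23014 + (-45 + 3*√5)²/32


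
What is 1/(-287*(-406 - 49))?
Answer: 1/130585 ≈ 7.6578e-6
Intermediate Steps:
1/(-287*(-406 - 49)) = 1/(-287*(-455)) = 1/130585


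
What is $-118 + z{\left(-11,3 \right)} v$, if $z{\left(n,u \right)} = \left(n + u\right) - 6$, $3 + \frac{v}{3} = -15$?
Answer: $638$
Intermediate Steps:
$v = -54$ ($v = -9 + 3 \left(-15\right) = -9 - 45 = -54$)
$z{\left(n,u \right)} = -6 + n + u$
$-118 + z{\left(-11,3 \right)} v = -118 + \left(-6 - 11 + 3\right) \left(-54\right) = -118 - -756 = -118 + 756 = 638$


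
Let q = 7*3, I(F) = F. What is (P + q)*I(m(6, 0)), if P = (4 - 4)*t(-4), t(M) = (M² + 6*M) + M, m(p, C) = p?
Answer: 126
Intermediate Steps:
t(M) = M² + 7*M
q = 21
P = 0 (P = (4 - 4)*(-4*(7 - 4)) = 0*(-4*3) = 0*(-12) = 0)
(P + q)*I(m(6, 0)) = (0 + 21)*6 = 21*6 = 126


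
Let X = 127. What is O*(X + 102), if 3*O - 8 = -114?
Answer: -24274/3 ≈ -8091.3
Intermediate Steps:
O = -106/3 (O = 8/3 + (⅓)*(-114) = 8/3 - 38 = -106/3 ≈ -35.333)
O*(X + 102) = -106*(127 + 102)/3 = -106/3*229 = -24274/3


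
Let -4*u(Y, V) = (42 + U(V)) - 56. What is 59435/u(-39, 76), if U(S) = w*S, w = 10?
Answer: -118870/373 ≈ -318.69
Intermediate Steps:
U(S) = 10*S
u(Y, V) = 7/2 - 5*V/2 (u(Y, V) = -((42 + 10*V) - 56)/4 = -(-14 + 10*V)/4 = 7/2 - 5*V/2)
59435/u(-39, 76) = 59435/(7/2 - 5/2*76) = 59435/(7/2 - 190) = 59435/(-373/2) = 59435*(-2/373) = -118870/373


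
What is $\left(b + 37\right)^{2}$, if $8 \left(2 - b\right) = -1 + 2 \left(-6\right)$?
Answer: $\frac{105625}{64} \approx 1650.4$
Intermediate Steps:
$b = \frac{29}{8}$ ($b = 2 - \frac{-1 + 2 \left(-6\right)}{8} = 2 - \frac{-1 - 12}{8} = 2 - - \frac{13}{8} = 2 + \frac{13}{8} = \frac{29}{8} \approx 3.625$)
$\left(b + 37\right)^{2} = \left(\frac{29}{8} + 37\right)^{2} = \left(\frac{325}{8}\right)^{2} = \frac{105625}{64}$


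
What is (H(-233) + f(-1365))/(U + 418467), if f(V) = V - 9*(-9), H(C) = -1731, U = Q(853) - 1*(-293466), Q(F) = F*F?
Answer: -3015/1439542 ≈ -0.0020944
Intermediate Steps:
Q(F) = F**2
U = 1021075 (U = 853**2 - 1*(-293466) = 727609 + 293466 = 1021075)
f(V) = 81 + V (f(V) = V + 81 = 81 + V)
(H(-233) + f(-1365))/(U + 418467) = (-1731 + (81 - 1365))/(1021075 + 418467) = (-1731 - 1284)/1439542 = -3015*1/1439542 = -3015/1439542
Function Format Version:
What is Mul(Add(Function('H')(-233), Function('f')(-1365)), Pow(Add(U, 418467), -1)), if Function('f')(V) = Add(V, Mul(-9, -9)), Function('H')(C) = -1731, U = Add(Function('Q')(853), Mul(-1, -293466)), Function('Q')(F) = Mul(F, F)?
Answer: Rational(-3015, 1439542) ≈ -0.0020944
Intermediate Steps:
Function('Q')(F) = Pow(F, 2)
U = 1021075 (U = Add(Pow(853, 2), Mul(-1, -293466)) = Add(727609, 293466) = 1021075)
Function('f')(V) = Add(81, V) (Function('f')(V) = Add(V, 81) = Add(81, V))
Mul(Add(Function('H')(-233), Function('f')(-1365)), Pow(Add(U, 418467), -1)) = Mul(Add(-1731, Add(81, -1365)), Pow(Add(1021075, 418467), -1)) = Mul(Add(-1731, -1284), Pow(1439542, -1)) = Mul(-3015, Rational(1, 1439542)) = Rational(-3015, 1439542)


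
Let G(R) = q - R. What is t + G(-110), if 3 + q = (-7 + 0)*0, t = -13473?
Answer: -13366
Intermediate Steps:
q = -3 (q = -3 + (-7 + 0)*0 = -3 - 7*0 = -3 + 0 = -3)
G(R) = -3 - R
t + G(-110) = -13473 + (-3 - 1*(-110)) = -13473 + (-3 + 110) = -13473 + 107 = -13366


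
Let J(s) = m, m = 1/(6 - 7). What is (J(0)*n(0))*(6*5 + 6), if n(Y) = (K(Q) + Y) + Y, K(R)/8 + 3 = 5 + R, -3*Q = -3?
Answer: -864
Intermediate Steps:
Q = 1 (Q = -⅓*(-3) = 1)
K(R) = 16 + 8*R (K(R) = -24 + 8*(5 + R) = -24 + (40 + 8*R) = 16 + 8*R)
m = -1 (m = 1/(-1) = -1)
J(s) = -1
n(Y) = 24 + 2*Y (n(Y) = ((16 + 8*1) + Y) + Y = ((16 + 8) + Y) + Y = (24 + Y) + Y = 24 + 2*Y)
(J(0)*n(0))*(6*5 + 6) = (-(24 + 2*0))*(6*5 + 6) = (-(24 + 0))*(30 + 6) = -1*24*36 = -24*36 = -864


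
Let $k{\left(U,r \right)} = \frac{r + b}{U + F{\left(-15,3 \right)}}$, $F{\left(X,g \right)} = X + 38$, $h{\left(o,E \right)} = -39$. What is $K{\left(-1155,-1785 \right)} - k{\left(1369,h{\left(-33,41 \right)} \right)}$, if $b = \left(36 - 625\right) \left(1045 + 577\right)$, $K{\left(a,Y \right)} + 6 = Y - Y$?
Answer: $\frac{947045}{1392} \approx 680.35$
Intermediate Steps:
$F{\left(X,g \right)} = 38 + X$
$K{\left(a,Y \right)} = -6$ ($K{\left(a,Y \right)} = -6 + \left(Y - Y\right) = -6 + 0 = -6$)
$b = -955358$ ($b = \left(-589\right) 1622 = -955358$)
$k{\left(U,r \right)} = \frac{-955358 + r}{23 + U}$ ($k{\left(U,r \right)} = \frac{r - 955358}{U + \left(38 - 15\right)} = \frac{-955358 + r}{U + 23} = \frac{-955358 + r}{23 + U}$)
$K{\left(-1155,-1785 \right)} - k{\left(1369,h{\left(-33,41 \right)} \right)} = -6 - \frac{-955358 - 39}{23 + 1369} = -6 - \frac{1}{1392} \left(-955397\right) = -6 - - \frac{955397}{1392} = -6 + \frac{955397}{1392} = \frac{947045}{1392}$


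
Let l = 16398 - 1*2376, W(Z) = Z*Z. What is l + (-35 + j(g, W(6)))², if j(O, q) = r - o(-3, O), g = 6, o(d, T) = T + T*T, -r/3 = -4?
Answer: 18247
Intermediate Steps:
r = 12 (r = -3*(-4) = 12)
o(d, T) = T + T²
W(Z) = Z²
j(O, q) = 12 - O*(1 + O)
l = 14022 (l = 16398 - 2376 = 14022)
l + (-35 + j(g, W(6)))² = 14022 + (-35 + (12 - 1*6*(1 + 6)))² = 14022 + (-35 + (12 - 1*6*7))² = 14022 + (-35 + (12 - 42))² = 14022 + (-35 - 30)² = 14022 + (-65)² = 14022 + 4225 = 18247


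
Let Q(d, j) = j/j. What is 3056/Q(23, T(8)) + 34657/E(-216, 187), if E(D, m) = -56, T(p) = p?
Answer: 19497/8 ≈ 2437.1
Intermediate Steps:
Q(d, j) = 1
3056/Q(23, T(8)) + 34657/E(-216, 187) = 3056/1 + 34657/(-56) = 3056*1 + 34657*(-1/56) = 3056 - 4951/8 = 19497/8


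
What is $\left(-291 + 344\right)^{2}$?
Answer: $2809$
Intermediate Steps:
$\left(-291 + 344\right)^{2} = 53^{2} = 2809$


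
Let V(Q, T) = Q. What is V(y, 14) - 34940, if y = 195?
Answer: -34745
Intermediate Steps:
V(y, 14) - 34940 = 195 - 34940 = -34745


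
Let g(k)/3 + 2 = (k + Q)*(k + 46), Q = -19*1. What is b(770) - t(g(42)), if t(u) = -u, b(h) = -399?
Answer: 5667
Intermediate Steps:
Q = -19
g(k) = -6 + 3*(-19 + k)*(46 + k) (g(k) = -6 + 3*((k - 19)*(k + 46)) = -6 + 3*((-19 + k)*(46 + k)) = -6 + 3*(-19 + k)*(46 + k))
b(770) - t(g(42)) = -399 - (-1)*(-2628 + 3*42² + 81*42) = -399 - (-1)*(-2628 + 3*1764 + 3402) = -399 - (-1)*(-2628 + 5292 + 3402) = -399 - (-1)*6066 = -399 - 1*(-6066) = -399 + 6066 = 5667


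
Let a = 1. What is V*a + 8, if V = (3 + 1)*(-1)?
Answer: 4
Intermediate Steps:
V = -4 (V = 4*(-1) = -4)
V*a + 8 = -4*1 + 8 = -4 + 8 = 4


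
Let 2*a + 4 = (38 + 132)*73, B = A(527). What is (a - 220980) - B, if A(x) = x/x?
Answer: -214778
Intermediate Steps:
A(x) = 1
B = 1
a = 6203 (a = -2 + ((38 + 132)*73)/2 = -2 + (170*73)/2 = -2 + (½)*12410 = -2 + 6205 = 6203)
(a - 220980) - B = (6203 - 220980) - 1*1 = -214777 - 1 = -214778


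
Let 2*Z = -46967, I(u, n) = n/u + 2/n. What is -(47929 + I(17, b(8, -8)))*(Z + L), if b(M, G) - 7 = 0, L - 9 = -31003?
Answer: 44388531605/17 ≈ 2.6111e+9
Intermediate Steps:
L = -30994 (L = 9 - 31003 = -30994)
b(M, G) = 7 (b(M, G) = 7 + 0 = 7)
I(u, n) = 2/n + n/u
Z = -46967/2 (Z = (½)*(-46967) = -46967/2 ≈ -23484.)
-(47929 + I(17, b(8, -8)))*(Z + L) = -(47929 + (2/7 + 7/17))*(-46967/2 - 30994) = -(47929 + (2*(⅐) + 7*(1/17)))*(-108955)/2 = -(47929 + (2/7 + 7/17))*(-108955)/2 = -(47929 + 83/119)*(-108955)/2 = -5703634*(-108955)/(119*2) = -1*(-44388531605/17) = 44388531605/17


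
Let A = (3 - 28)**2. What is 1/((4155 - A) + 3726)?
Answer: 1/7256 ≈ 0.00013782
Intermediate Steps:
A = 625 (A = (-25)**2 = 625)
1/((4155 - A) + 3726) = 1/((4155 - 1*625) + 3726) = 1/((4155 - 625) + 3726) = 1/(3530 + 3726) = 1/7256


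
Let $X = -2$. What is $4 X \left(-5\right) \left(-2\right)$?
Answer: $-80$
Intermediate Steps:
$4 X \left(-5\right) \left(-2\right) = 4 \left(-2\right) \left(-5\right) \left(-2\right) = 4 \cdot 10 \left(-2\right) = 4 \left(-20\right) = -80$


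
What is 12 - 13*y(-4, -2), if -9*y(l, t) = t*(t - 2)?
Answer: 212/9 ≈ 23.556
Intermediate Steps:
y(l, t) = -t*(-2 + t)/9 (y(l, t) = -t*(t - 2)/9 = -t*(-2 + t)/9)
12 - 13*y(-4, -2) = 12 - 13*(-2)*(2 - 1*(-2))/9 = 12 - 13*(-2)*(2 + 2)/9 = 12 - 13*(-2)*4/9 = 12 - 13*(-8/9) = 12 + 104/9 = 212/9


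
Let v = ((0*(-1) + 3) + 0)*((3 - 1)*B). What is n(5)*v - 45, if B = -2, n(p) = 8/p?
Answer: -321/5 ≈ -64.200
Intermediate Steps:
v = -12 (v = ((0*(-1) + 3) + 0)*((3 - 1)*(-2)) = ((0 + 3) + 0)*(2*(-2)) = (3 + 0)*(-4) = 3*(-4) = -12)
n(5)*v - 45 = (8/5)*(-12) - 45 = -96/5 - 45 = -321/5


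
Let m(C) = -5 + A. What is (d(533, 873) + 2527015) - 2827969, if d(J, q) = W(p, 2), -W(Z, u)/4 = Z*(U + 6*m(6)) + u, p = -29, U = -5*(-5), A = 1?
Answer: -300846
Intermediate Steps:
m(C) = -4 (m(C) = -5 + 1 = -4)
U = 25
W(Z, u) = -4*Z - 4*u (W(Z, u) = -4*(Z*(25 + 6*(-4)) + u) = -4*(Z*(25 - 24) + u) = -4*(Z*1 + u) = -4*(Z + u) = -4*Z - 4*u)
d(J, q) = 108 (d(J, q) = -4*(-29) - 4*2 = 116 - 8 = 108)
(d(533, 873) + 2527015) - 2827969 = (108 + 2527015) - 2827969 = 2527123 - 2827969 = -300846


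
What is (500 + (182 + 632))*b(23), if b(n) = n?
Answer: 30222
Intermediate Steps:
(500 + (182 + 632))*b(23) = (500 + (182 + 632))*23 = (500 + 814)*23 = 1314*23 = 30222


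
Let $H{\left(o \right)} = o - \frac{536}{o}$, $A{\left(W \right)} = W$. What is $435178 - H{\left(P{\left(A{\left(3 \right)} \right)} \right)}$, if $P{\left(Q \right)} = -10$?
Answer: $\frac{2175672}{5} \approx 4.3513 \cdot 10^{5}$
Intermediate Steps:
$435178 - H{\left(P{\left(A{\left(3 \right)} \right)} \right)} = 435178 - \left(-10 - \frac{536}{-10}\right) = 435178 - \left(-10 - - \frac{268}{5}\right) = 435178 - \left(-10 + \frac{268}{5}\right) = 435178 - \frac{218}{5} = \frac{2175672}{5}$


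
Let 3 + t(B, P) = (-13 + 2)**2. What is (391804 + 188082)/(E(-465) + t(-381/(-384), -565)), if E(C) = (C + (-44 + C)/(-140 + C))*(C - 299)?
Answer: 175415515/107307407 ≈ 1.6347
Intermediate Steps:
E(C) = (-299 + C)*(C + (-44 + C)/(-140 + C)) (E(C) = (C + (-44 + C)/(-140 + C))*(-299 + C) = (-299 + C)*(C + (-44 + C)/(-140 + C)))
t(B, P) = 118 (t(B, P) = -3 + (-13 + 2)**2 = -3 + (-11)**2 = -3 + 121 = 118)
(391804 + 188082)/(E(-465) + t(-381/(-384), -565)) = (391804 + 188082)/((13156 + (-465)**3 - 438*(-465)**2 + 41517*(-465))/(-140 - 465) + 118) = 579886/((13156 - 100544625 - 438*216225 - 19305405)/(-605) + 118) = 579886/(-(13156 - 100544625 - 94706550 - 19305405)/605 + 118) = 579886/(-1/605*(-214543424) + 118) = 579886/(214543424/605 + 118) = 579886/(214614814/605) = 579886*(605/214614814) = 175415515/107307407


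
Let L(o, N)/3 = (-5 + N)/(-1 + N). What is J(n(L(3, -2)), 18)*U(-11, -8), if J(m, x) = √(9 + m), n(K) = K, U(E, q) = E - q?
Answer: -12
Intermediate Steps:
L(o, N) = 3*(-5 + N)/(-1 + N) (L(o, N) = 3*((-5 + N)/(-1 + N)) = 3*(-5 + N)/(-1 + N))
J(n(L(3, -2)), 18)*U(-11, -8) = √(9 + 3*(-5 - 2)/(-1 - 2))*(-11 - 1*(-8)) = √(9 + 3*(-7)/(-3))*(-11 + 8) = √(9 + 3*(-⅓)*(-7))*(-3) = √(9 + 7)*(-3) = √16*(-3) = 4*(-3) = -12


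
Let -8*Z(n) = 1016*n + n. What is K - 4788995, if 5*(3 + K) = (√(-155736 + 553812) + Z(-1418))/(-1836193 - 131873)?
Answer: -20944587053157/4373480 - 7*√2031/4920165 ≈ -4.7890e+6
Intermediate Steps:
Z(n) = -1017*n/8 (Z(n) = -(1016*n + n)/8 = -1017*n/8)
K = -13200557/4373480 - 7*√2031/4920165 (K = -3 + ((√(-155736 + 553812) - 1017/8*(-1418))/(-1836193 - 131873))/5 = -3 + ((√398076 + 721053/4)/(-1968066))/5 = -3 + ((14*√2031 + 721053/4)*(-1/1968066))/5 = -3 + ((721053/4 + 14*√2031)*(-1/1968066))/5 = -3 + (-80117/874696 - 7*√2031/984033)/5 = -3 + (-80117/4373480 - 7*√2031/4920165) = -13200557/4373480 - 7*√2031/4920165 ≈ -3.0184)
K - 4788995 = (-13200557/4373480 - 7*√2031/4920165) - 4788995 = -20944587053157/4373480 - 7*√2031/4920165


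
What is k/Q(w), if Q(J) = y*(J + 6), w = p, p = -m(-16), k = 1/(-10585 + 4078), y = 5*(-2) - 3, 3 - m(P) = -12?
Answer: -1/761319 ≈ -1.3135e-6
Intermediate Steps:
m(P) = 15 (m(P) = 3 - 1*(-12) = 3 + 12 = 15)
y = -13 (y = -10 - 3 = -13)
k = -1/6507 (k = 1/(-6507) = -1/6507 ≈ -0.00015368)
p = -15 (p = -1*15 = -15)
w = -15
Q(J) = -78 - 13*J (Q(J) = -13*(J + 6) = -13*(6 + J) = -78 - 13*J)
k/Q(w) = -1/(6507*(-78 - 13*(-15))) = -1/(6507*(-78 + 195)) = -1/6507/117 = -1/6507*1/117 = -1/761319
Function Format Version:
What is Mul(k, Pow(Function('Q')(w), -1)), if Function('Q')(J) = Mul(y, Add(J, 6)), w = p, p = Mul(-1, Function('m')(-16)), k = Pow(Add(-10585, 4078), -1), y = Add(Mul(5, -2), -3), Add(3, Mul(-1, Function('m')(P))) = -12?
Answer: Rational(-1, 761319) ≈ -1.3135e-6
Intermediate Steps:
Function('m')(P) = 15 (Function('m')(P) = Add(3, Mul(-1, -12)) = Add(3, 12) = 15)
y = -13 (y = Add(-10, -3) = -13)
k = Rational(-1, 6507) (k = Pow(-6507, -1) = Rational(-1, 6507) ≈ -0.00015368)
p = -15 (p = Mul(-1, 15) = -15)
w = -15
Function('Q')(J) = Add(-78, Mul(-13, J)) (Function('Q')(J) = Mul(-13, Add(J, 6)) = Mul(-13, Add(6, J)) = Add(-78, Mul(-13, J)))
Mul(k, Pow(Function('Q')(w), -1)) = Mul(Rational(-1, 6507), Pow(Add(-78, Mul(-13, -15)), -1)) = Mul(Rational(-1, 6507), Pow(Add(-78, 195), -1)) = Mul(Rational(-1, 6507), Pow(117, -1)) = Mul(Rational(-1, 6507), Rational(1, 117)) = Rational(-1, 761319)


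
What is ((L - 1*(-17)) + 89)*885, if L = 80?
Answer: 164610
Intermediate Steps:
((L - 1*(-17)) + 89)*885 = ((80 - 1*(-17)) + 89)*885 = ((80 + 17) + 89)*885 = (97 + 89)*885 = 186*885 = 164610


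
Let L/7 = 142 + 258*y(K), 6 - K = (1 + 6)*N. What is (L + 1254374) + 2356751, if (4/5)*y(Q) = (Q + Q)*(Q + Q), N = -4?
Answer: 14050799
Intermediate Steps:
K = 34 (K = 6 - (1 + 6)*(-4) = 6 - 7*(-4) = 6 - 1*(-28) = 6 + 28 = 34)
y(Q) = 5*Q² (y(Q) = 5*((Q + Q)*(Q + Q))/4 = 5*((2*Q)*(2*Q))/4 = 5*(4*Q²)/4 = 5*Q²)
L = 10439674 (L = 7*(142 + 258*(5*34²)) = 7*(142 + 258*(5*1156)) = 7*(142 + 258*5780) = 7*(142 + 1491240) = 7*1491382 = 10439674)
(L + 1254374) + 2356751 = (10439674 + 1254374) + 2356751 = 11694048 + 2356751 = 14050799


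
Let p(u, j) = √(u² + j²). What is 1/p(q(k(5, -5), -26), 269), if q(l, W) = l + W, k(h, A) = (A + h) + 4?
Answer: √72845/72845 ≈ 0.0037051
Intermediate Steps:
k(h, A) = 4 + A + h
q(l, W) = W + l
p(u, j) = √(j² + u²)
1/p(q(k(5, -5), -26), 269) = 1/(√(269² + (-26 + (4 - 5 + 5))²)) = 1/(√(72361 + (-26 + 4)²)) = 1/(√(72361 + (-22)²)) = 1/(√(72361 + 484)) = 1/(√72845) = √72845/72845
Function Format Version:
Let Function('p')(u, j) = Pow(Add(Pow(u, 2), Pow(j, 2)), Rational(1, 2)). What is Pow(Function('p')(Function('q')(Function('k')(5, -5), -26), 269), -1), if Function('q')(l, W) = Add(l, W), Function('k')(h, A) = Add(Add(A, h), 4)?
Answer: Mul(Rational(1, 72845), Pow(72845, Rational(1, 2))) ≈ 0.0037051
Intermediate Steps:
Function('k')(h, A) = Add(4, A, h)
Function('q')(l, W) = Add(W, l)
Function('p')(u, j) = Pow(Add(Pow(j, 2), Pow(u, 2)), Rational(1, 2))
Pow(Function('p')(Function('q')(Function('k')(5, -5), -26), 269), -1) = Pow(Pow(Add(Pow(269, 2), Pow(Add(-26, Add(4, -5, 5)), 2)), Rational(1, 2)), -1) = Pow(Pow(Add(72361, Pow(Add(-26, 4), 2)), Rational(1, 2)), -1) = Pow(Pow(Add(72361, Pow(-22, 2)), Rational(1, 2)), -1) = Pow(Pow(Add(72361, 484), Rational(1, 2)), -1) = Pow(Pow(72845, Rational(1, 2)), -1) = Mul(Rational(1, 72845), Pow(72845, Rational(1, 2)))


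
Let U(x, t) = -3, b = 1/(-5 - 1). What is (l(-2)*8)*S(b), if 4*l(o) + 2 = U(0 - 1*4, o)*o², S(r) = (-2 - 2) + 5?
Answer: -28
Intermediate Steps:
b = -⅙ (b = 1/(-6) = -⅙ ≈ -0.16667)
S(r) = 1 (S(r) = -4 + 5 = 1)
l(o) = -½ - 3*o²/4 (l(o) = -½ + (-3*o²)/4 = -½ - 3*o²/4)
(l(-2)*8)*S(b) = ((-½ - ¾*(-2)²)*8)*1 = ((-½ - ¾*4)*8)*1 = ((-½ - 3)*8)*1 = -7/2*8*1 = -28*1 = -28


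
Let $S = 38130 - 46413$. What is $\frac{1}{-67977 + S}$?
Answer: $- \frac{1}{76260} \approx -1.3113 \cdot 10^{-5}$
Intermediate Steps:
$S = -8283$ ($S = 38130 - 46413 = -8283$)
$\frac{1}{-67977 + S} = \frac{1}{-67977 - 8283} = \frac{1}{-76260} = - \frac{1}{76260}$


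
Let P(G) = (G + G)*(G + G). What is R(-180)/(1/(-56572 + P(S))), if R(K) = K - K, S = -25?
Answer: 0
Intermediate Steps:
P(G) = 4*G**2 (P(G) = (2*G)*(2*G) = 4*G**2)
R(K) = 0
R(-180)/(1/(-56572 + P(S))) = 0/(1/(-56572 + 4*(-25)**2)) = 0/(1/(-56572 + 4*625)) = 0/(1/(-56572 + 2500)) = 0/(1/(-54072)) = 0/(-1/54072) = 0*(-54072) = 0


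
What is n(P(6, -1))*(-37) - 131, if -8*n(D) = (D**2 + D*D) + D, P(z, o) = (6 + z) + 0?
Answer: 2513/2 ≈ 1256.5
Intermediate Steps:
P(z, o) = 6 + z
n(D) = -D**2/4 - D/8 (n(D) = -((D**2 + D*D) + D)/8 = -((D**2 + D**2) + D)/8 = -(2*D**2 + D)/8 = -(D + 2*D**2)/8 = -D**2/4 - D/8)
n(P(6, -1))*(-37) - 131 = -(6 + 6)*(1 + 2*(6 + 6))/8*(-37) - 131 = -1/8*12*(1 + 2*12)*(-37) - 131 = -1/8*12*(1 + 24)*(-37) - 131 = -1/8*12*25*(-37) - 131 = -75/2*(-37) - 131 = 2775/2 - 131 = 2513/2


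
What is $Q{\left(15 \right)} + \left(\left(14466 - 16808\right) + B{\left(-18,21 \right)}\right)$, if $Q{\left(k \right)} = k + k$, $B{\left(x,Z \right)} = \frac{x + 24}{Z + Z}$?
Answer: $- \frac{16183}{7} \approx -2311.9$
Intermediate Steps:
$B{\left(x,Z \right)} = \frac{24 + x}{2 Z}$
$Q{\left(k \right)} = 2 k$
$Q{\left(15 \right)} + \left(\left(14466 - 16808\right) + B{\left(-18,21 \right)}\right) = 2 \cdot 15 + \left(\left(14466 - 16808\right) + \frac{24 - 18}{2 \cdot 21}\right) = 30 - \left(2342 - \frac{1}{7}\right) = 30 + \left(-2342 + \frac{1}{7}\right) = 30 - \frac{16393}{7} = - \frac{16183}{7}$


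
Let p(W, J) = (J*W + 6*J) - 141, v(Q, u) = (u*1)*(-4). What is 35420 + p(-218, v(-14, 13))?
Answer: 46303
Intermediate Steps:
v(Q, u) = -4*u (v(Q, u) = u*(-4) = -4*u)
p(W, J) = -141 + 6*J + J*W (p(W, J) = (6*J + J*W) - 141 = -141 + 6*J + J*W)
35420 + p(-218, v(-14, 13)) = 35420 + (-141 + 6*(-4*13) - 4*13*(-218)) = 35420 + (-141 + 6*(-52) - 52*(-218)) = 35420 + (-141 - 312 + 11336) = 35420 + 10883 = 46303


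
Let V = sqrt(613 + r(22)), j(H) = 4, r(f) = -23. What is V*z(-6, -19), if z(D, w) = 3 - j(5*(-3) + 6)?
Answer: -sqrt(590) ≈ -24.290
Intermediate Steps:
z(D, w) = -1 (z(D, w) = 3 - 1*4 = 3 - 4 = -1)
V = sqrt(590) (V = sqrt(613 - 23) = sqrt(590) ≈ 24.290)
V*z(-6, -19) = sqrt(590)*(-1) = -sqrt(590)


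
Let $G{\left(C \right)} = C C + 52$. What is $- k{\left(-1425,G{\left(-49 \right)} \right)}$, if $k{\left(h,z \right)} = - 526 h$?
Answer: $-749550$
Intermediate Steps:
$G{\left(C \right)} = 52 + C^{2}$ ($G{\left(C \right)} = C^{2} + 52 = 52 + C^{2}$)
$- k{\left(-1425,G{\left(-49 \right)} \right)} = - \left(-526\right) \left(-1425\right) = \left(-1\right) 749550 = -749550$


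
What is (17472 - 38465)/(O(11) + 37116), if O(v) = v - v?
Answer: -20993/37116 ≈ -0.56561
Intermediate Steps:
O(v) = 0
(17472 - 38465)/(O(11) + 37116) = (17472 - 38465)/(0 + 37116) = -20993/37116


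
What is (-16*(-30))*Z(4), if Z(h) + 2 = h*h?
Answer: 6720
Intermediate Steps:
Z(h) = -2 + h² (Z(h) = -2 + h*h = -2 + h²)
(-16*(-30))*Z(4) = (-16*(-30))*(-2 + 4²) = 480*(-2 + 16) = 480*14 = 6720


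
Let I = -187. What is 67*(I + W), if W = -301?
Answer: -32696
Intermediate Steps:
67*(I + W) = 67*(-187 - 301) = 67*(-488) = -32696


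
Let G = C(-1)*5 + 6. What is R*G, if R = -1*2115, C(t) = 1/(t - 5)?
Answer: -21855/2 ≈ -10928.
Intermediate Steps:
C(t) = 1/(-5 + t)
G = 31/6 (G = 5/(-5 - 1) + 6 = 5/(-6) + 6 = -⅙*5 + 6 = -⅚ + 6 = 31/6 ≈ 5.1667)
R = -2115
R*G = -2115*31/6 = -21855/2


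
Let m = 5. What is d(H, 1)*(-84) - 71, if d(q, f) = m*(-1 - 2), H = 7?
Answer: 1189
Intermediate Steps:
d(q, f) = -15 (d(q, f) = 5*(-1 - 2) = 5*(-3) = -15)
d(H, 1)*(-84) - 71 = -15*(-84) - 71 = 1260 - 71 = 1189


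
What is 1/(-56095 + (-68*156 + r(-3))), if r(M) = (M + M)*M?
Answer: -1/66685 ≈ -1.4996e-5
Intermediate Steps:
r(M) = 2*M² (r(M) = (2*M)*M = 2*M²)
1/(-56095 + (-68*156 + r(-3))) = 1/(-56095 + (-68*156 + 2*(-3)²)) = 1/(-56095 + (-10608 + 2*9)) = 1/(-56095 + (-10608 + 18)) = 1/(-56095 - 10590) = 1/(-66685) = -1/66685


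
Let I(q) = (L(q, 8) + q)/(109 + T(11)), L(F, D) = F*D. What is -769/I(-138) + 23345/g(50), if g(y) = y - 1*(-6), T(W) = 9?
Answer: 2434003/4968 ≈ 489.94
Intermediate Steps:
L(F, D) = D*F
I(q) = 9*q/118 (I(q) = (8*q + q)/(109 + 9) = (9*q)/118 = (9*q)*(1/118) = 9*q/118)
g(y) = 6 + y (g(y) = y + 6 = 6 + y)
-769/I(-138) + 23345/g(50) = -769/((9/118)*(-138)) + 23345/(6 + 50) = -769/(-621/59) + 23345/56 = -769*(-59/621) + 23345*(1/56) = 45371/621 + 3335/8 = 2434003/4968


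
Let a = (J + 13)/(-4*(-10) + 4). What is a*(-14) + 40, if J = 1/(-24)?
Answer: 18943/528 ≈ 35.877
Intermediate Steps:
J = -1/24 ≈ -0.041667
a = 311/1056 (a = (-1/24 + 13)/(-4*(-10) + 4) = 311/(24*(40 + 4)) = (311/24)/44 = (311/24)*(1/44) = 311/1056 ≈ 0.29451)
a*(-14) + 40 = (311/1056)*(-14) + 40 = -2177/528 + 40 = 18943/528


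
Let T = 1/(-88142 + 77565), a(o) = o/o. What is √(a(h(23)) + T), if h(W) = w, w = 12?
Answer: 4*√6991397/10577 ≈ 0.99995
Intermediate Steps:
h(W) = 12
a(o) = 1
T = -1/10577 (T = 1/(-10577) = -1/10577 ≈ -9.4545e-5)
√(a(h(23)) + T) = √(1 - 1/10577) = √(10576/10577) = 4*√6991397/10577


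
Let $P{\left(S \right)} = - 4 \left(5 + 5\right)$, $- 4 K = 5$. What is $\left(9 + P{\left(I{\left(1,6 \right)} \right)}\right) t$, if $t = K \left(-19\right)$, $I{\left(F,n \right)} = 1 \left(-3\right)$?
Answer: $- \frac{2945}{4} \approx -736.25$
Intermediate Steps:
$K = - \frac{5}{4}$ ($K = \left(- \frac{1}{4}\right) 5 = - \frac{5}{4} \approx -1.25$)
$I{\left(F,n \right)} = -3$
$t = \frac{95}{4}$ ($t = \left(- \frac{5}{4}\right) \left(-19\right) = \frac{95}{4} \approx 23.75$)
$P{\left(S \right)} = -40$ ($P{\left(S \right)} = \left(-4\right) 10 = -40$)
$\left(9 + P{\left(I{\left(1,6 \right)} \right)}\right) t = \left(9 - 40\right) \frac{95}{4} = \left(-31\right) \frac{95}{4} = - \frac{2945}{4}$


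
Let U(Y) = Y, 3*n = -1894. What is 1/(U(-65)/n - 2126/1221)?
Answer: -2312574/3788549 ≈ -0.61041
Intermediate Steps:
n = -1894/3 (n = (⅓)*(-1894) = -1894/3 ≈ -631.33)
1/(U(-65)/n - 2126/1221) = 1/(-65/(-1894/3) - 2126/1221) = 1/(-65*(-3/1894) - 2126*1/1221) = 1/(195/1894 - 2126/1221) = 1/(-3788549/2312574) = -2312574/3788549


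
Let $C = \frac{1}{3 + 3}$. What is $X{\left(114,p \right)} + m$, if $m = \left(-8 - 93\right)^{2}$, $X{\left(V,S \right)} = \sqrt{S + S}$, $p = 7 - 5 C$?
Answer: $10201 + \frac{\sqrt{111}}{3} \approx 10205.0$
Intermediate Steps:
$C = \frac{1}{6} \approx 0.16667$
$p = \frac{37}{6}$ ($p = 7 - \frac{5}{6} = \frac{37}{6} \approx 6.1667$)
$X{\left(V,S \right)} = \sqrt{2} \sqrt{S}$ ($X{\left(V,S \right)} = \sqrt{2 S} = \sqrt{2} \sqrt{S}$)
$m = 10201$ ($m = \left(-101\right)^{2} = 10201$)
$X{\left(114,p \right)} + m = \sqrt{2} \sqrt{\frac{37}{6}} + 10201 = \sqrt{2} \frac{\sqrt{222}}{6} + 10201 = \frac{\sqrt{111}}{3} + 10201 = 10201 + \frac{\sqrt{111}}{3}$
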